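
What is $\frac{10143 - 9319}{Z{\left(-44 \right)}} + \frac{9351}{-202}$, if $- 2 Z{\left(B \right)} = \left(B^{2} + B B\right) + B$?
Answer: $- \frac{9032131}{193314} \approx -46.723$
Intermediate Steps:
$Z{\left(B \right)} = - B^{2} - \frac{B}{2}$ ($Z{\left(B \right)} = - \frac{\left(B^{2} + B B\right) + B}{2} = - \frac{\left(B^{2} + B^{2}\right) + B}{2} = - \frac{2 B^{2} + B}{2} = - \frac{B + 2 B^{2}}{2} = - B^{2} - \frac{B}{2}$)
$\frac{10143 - 9319}{Z{\left(-44 \right)}} + \frac{9351}{-202} = \frac{10143 - 9319}{\left(-1\right) \left(-44\right) \left(\frac{1}{2} - 44\right)} + \frac{9351}{-202} = \frac{824}{\left(-1\right) \left(-44\right) \left(- \frac{87}{2}\right)} + 9351 \left(- \frac{1}{202}\right) = \frac{824}{-1914} - \frac{9351}{202} = 824 \left(- \frac{1}{1914}\right) - \frac{9351}{202} = - \frac{412}{957} - \frac{9351}{202} = - \frac{9032131}{193314}$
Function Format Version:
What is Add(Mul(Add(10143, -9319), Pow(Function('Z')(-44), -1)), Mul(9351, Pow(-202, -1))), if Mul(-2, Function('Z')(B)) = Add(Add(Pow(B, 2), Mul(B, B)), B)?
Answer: Rational(-9032131, 193314) ≈ -46.723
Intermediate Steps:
Function('Z')(B) = Add(Mul(-1, Pow(B, 2)), Mul(Rational(-1, 2), B)) (Function('Z')(B) = Mul(Rational(-1, 2), Add(Add(Pow(B, 2), Mul(B, B)), B)) = Mul(Rational(-1, 2), Add(Add(Pow(B, 2), Pow(B, 2)), B)) = Mul(Rational(-1, 2), Add(Mul(2, Pow(B, 2)), B)) = Mul(Rational(-1, 2), Add(B, Mul(2, Pow(B, 2)))) = Add(Mul(-1, Pow(B, 2)), Mul(Rational(-1, 2), B)))
Add(Mul(Add(10143, -9319), Pow(Function('Z')(-44), -1)), Mul(9351, Pow(-202, -1))) = Add(Mul(Add(10143, -9319), Pow(Mul(-1, -44, Add(Rational(1, 2), -44)), -1)), Mul(9351, Pow(-202, -1))) = Add(Mul(824, Pow(Mul(-1, -44, Rational(-87, 2)), -1)), Mul(9351, Rational(-1, 202))) = Add(Mul(824, Pow(-1914, -1)), Rational(-9351, 202)) = Add(Mul(824, Rational(-1, 1914)), Rational(-9351, 202)) = Add(Rational(-412, 957), Rational(-9351, 202)) = Rational(-9032131, 193314)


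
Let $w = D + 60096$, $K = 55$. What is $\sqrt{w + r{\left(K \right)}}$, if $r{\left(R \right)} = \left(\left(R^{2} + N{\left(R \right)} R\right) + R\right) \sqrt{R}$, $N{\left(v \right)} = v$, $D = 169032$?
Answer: $\sqrt{229128 + 6105 \sqrt{55}} \approx 523.84$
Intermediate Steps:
$r{\left(R \right)} = \sqrt{R} \left(R + 2 R^{2}\right)$ ($r{\left(R \right)} = \left(\left(R^{2} + R R\right) + R\right) \sqrt{R} = \left(\left(R^{2} + R^{2}\right) + R\right) \sqrt{R} = \left(2 R^{2} + R\right) \sqrt{R} = \left(R + 2 R^{2}\right) \sqrt{R} = \sqrt{R} \left(R + 2 R^{2}\right)$)
$w = 229128$ ($w = 169032 + 60096 = 229128$)
$\sqrt{w + r{\left(K \right)}} = \sqrt{229128 + 55^{\frac{3}{2}} \left(1 + 2 \cdot 55\right)} = \sqrt{229128 + 55 \sqrt{55} \left(1 + 110\right)} = \sqrt{229128 + 55 \sqrt{55} \cdot 111} = \sqrt{229128 + 6105 \sqrt{55}}$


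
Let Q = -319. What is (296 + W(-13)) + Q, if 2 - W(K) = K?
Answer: -8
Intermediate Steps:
W(K) = 2 - K
(296 + W(-13)) + Q = (296 + (2 - 1*(-13))) - 319 = (296 + (2 + 13)) - 319 = (296 + 15) - 319 = 311 - 319 = -8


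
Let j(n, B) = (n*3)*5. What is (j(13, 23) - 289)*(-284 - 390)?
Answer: 63356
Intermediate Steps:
j(n, B) = 15*n (j(n, B) = (3*n)*5 = 15*n)
(j(13, 23) - 289)*(-284 - 390) = (15*13 - 289)*(-284 - 390) = (195 - 289)*(-674) = -94*(-674) = 63356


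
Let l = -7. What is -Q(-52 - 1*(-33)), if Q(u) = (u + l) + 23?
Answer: 3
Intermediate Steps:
Q(u) = 16 + u (Q(u) = (u - 7) + 23 = (-7 + u) + 23 = 16 + u)
-Q(-52 - 1*(-33)) = -(16 + (-52 - 1*(-33))) = -(16 + (-52 + 33)) = -(16 - 19) = -1*(-3) = 3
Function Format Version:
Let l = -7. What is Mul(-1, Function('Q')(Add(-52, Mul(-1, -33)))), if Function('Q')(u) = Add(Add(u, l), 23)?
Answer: 3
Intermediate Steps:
Function('Q')(u) = Add(16, u) (Function('Q')(u) = Add(Add(u, -7), 23) = Add(Add(-7, u), 23) = Add(16, u))
Mul(-1, Function('Q')(Add(-52, Mul(-1, -33)))) = Mul(-1, Add(16, Add(-52, Mul(-1, -33)))) = Mul(-1, Add(16, Add(-52, 33))) = Mul(-1, Add(16, -19)) = Mul(-1, -3) = 3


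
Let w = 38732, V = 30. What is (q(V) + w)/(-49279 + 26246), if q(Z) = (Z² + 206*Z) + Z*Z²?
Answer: -72812/23033 ≈ -3.1612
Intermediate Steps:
q(Z) = Z² + Z³ + 206*Z (q(Z) = (Z² + 206*Z) + Z³ = Z² + Z³ + 206*Z)
(q(V) + w)/(-49279 + 26246) = (30*(206 + 30 + 30²) + 38732)/(-49279 + 26246) = (30*(206 + 30 + 900) + 38732)/(-23033) = (30*1136 + 38732)*(-1/23033) = (34080 + 38732)*(-1/23033) = 72812*(-1/23033) = -72812/23033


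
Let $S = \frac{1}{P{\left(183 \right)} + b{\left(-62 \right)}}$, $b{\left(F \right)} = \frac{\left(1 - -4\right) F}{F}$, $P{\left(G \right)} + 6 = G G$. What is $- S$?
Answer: $- \frac{1}{33488} \approx -2.9861 \cdot 10^{-5}$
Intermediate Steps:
$P{\left(G \right)} = -6 + G^{2}$ ($P{\left(G \right)} = -6 + G G = -6 + G^{2}$)
$b{\left(F \right)} = 5$ ($b{\left(F \right)} = \frac{\left(1 + 4\right) F}{F} = \frac{5 F}{F} = 5$)
$S = \frac{1}{33488}$ ($S = \frac{1}{\left(-6 + 183^{2}\right) + 5} = \frac{1}{\left(-6 + 33489\right) + 5} = \frac{1}{33483 + 5} = \frac{1}{33488} \approx 2.9861 \cdot 10^{-5}$)
$- S = \left(-1\right) \frac{1}{33488} = - \frac{1}{33488}$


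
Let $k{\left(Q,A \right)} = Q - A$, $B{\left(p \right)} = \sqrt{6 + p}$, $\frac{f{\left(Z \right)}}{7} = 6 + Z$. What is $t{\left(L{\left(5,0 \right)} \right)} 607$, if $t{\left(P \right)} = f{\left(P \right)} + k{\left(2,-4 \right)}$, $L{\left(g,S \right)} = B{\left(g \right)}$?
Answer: $29136 + 4249 \sqrt{11} \approx 43228.0$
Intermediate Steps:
$f{\left(Z \right)} = 42 + 7 Z$ ($f{\left(Z \right)} = 7 \left(6 + Z\right) = 42 + 7 Z$)
$L{\left(g,S \right)} = \sqrt{6 + g}$
$t{\left(P \right)} = 48 + 7 P$ ($t{\left(P \right)} = \left(42 + 7 P\right) + \left(2 - -4\right) = \left(42 + 7 P\right) + \left(2 + 4\right) = \left(42 + 7 P\right) + 6 = 48 + 7 P$)
$t{\left(L{\left(5,0 \right)} \right)} 607 = \left(48 + 7 \sqrt{6 + 5}\right) 607 = \left(48 + 7 \sqrt{11}\right) 607 = 29136 + 4249 \sqrt{11}$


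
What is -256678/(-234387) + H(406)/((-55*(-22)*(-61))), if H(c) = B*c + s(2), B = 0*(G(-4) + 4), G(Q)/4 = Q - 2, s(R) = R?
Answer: 9472467203/8650052235 ≈ 1.0951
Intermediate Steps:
G(Q) = -8 + 4*Q (G(Q) = 4*(Q - 2) = 4*(-2 + Q) = -8 + 4*Q)
B = 0 (B = 0*((-8 + 4*(-4)) + 4) = 0*((-8 - 16) + 4) = 0*(-24 + 4) = 0*(-20) = 0)
H(c) = 2 (H(c) = 0*c + 2 = 0 + 2 = 2)
-256678/(-234387) + H(406)/((-55*(-22)*(-61))) = -256678/(-234387) + 2/((-55*(-22)*(-61))) = -256678*(-1/234387) + 2/((1210*(-61))) = 256678/234387 + 2/(-73810) = 256678/234387 + 2*(-1/73810) = 256678/234387 - 1/36905 = 9472467203/8650052235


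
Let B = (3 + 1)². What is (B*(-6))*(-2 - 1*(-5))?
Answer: -288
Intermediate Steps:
B = 16 (B = 4² = 16)
(B*(-6))*(-2 - 1*(-5)) = (16*(-6))*(-2 - 1*(-5)) = -96*(-2 + 5) = -96*3 = -288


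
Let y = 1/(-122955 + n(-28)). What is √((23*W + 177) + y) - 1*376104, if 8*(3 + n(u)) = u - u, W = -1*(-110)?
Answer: -376104 + √505262208990/13662 ≈ -3.7605e+5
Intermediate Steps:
W = 110
n(u) = -3 (n(u) = -3 + (u - u)/8 = -3 + (⅛)*0 = -3 + 0 = -3)
y = -1/122958 (y = 1/(-122955 - 3) = 1/(-122958) = -1/122958 ≈ -8.1329e-6)
√((23*W + 177) + y) - 1*376104 = √((23*110 + 177) - 1/122958) - 1*376104 = √((2530 + 177) - 1/122958) - 376104 = √(2707 - 1/122958) - 376104 = √(332847305/122958) - 376104 = √505262208990/13662 - 376104 = -376104 + √505262208990/13662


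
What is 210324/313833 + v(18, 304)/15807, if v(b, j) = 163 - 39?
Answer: 1121168920/1653586077 ≈ 0.67802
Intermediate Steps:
v(b, j) = 124
210324/313833 + v(18, 304)/15807 = 210324/313833 + 124/15807 = 210324*(1/313833) + 124*(1/15807) = 70108/104611 + 124/15807 = 1121168920/1653586077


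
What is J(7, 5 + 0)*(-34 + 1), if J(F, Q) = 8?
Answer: -264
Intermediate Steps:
J(7, 5 + 0)*(-34 + 1) = 8*(-34 + 1) = 8*(-33) = -264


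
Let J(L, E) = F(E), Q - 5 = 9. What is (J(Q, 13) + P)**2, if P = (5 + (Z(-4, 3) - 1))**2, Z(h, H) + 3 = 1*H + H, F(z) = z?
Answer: 3844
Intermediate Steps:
Q = 14 (Q = 5 + 9 = 14)
J(L, E) = E
Z(h, H) = -3 + 2*H (Z(h, H) = -3 + (1*H + H) = -3 + (H + H) = -3 + 2*H)
P = 49 (P = (5 + ((-3 + 2*3) - 1))**2 = (5 + ((-3 + 6) - 1))**2 = (5 + (3 - 1))**2 = (5 + 2)**2 = 7**2 = 49)
(J(Q, 13) + P)**2 = (13 + 49)**2 = 62**2 = 3844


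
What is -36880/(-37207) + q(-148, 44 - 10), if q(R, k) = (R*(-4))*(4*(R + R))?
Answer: -26079391216/37207 ≈ -7.0093e+5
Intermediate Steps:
q(R, k) = -32*R² (q(R, k) = (-4*R)*(4*(2*R)) = (-4*R)*(8*R) = -32*R²)
-36880/(-37207) + q(-148, 44 - 10) = -36880/(-37207) - 32*(-148)² = -36880*(-1/37207) - 32*21904 = 36880/37207 - 700928 = -26079391216/37207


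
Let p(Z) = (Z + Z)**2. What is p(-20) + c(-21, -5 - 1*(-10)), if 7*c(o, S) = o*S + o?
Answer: 1582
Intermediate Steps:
p(Z) = 4*Z**2 (p(Z) = (2*Z)**2 = 4*Z**2)
c(o, S) = o/7 + S*o/7 (c(o, S) = (o*S + o)/7 = (S*o + o)/7 = (o + S*o)/7 = o/7 + S*o/7)
p(-20) + c(-21, -5 - 1*(-10)) = 4*(-20)**2 + (1/7)*(-21)*(1 + (-5 - 1*(-10))) = 4*400 + (1/7)*(-21)*(1 + (-5 + 10)) = 1600 + (1/7)*(-21)*(1 + 5) = 1600 + (1/7)*(-21)*6 = 1600 - 18 = 1582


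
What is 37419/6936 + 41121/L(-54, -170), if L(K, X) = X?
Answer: -2733863/11560 ≈ -236.49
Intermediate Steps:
37419/6936 + 41121/L(-54, -170) = 37419/6936 + 41121/(-170) = 37419*(1/6936) + 41121*(-1/170) = 12473/2312 - 41121/170 = -2733863/11560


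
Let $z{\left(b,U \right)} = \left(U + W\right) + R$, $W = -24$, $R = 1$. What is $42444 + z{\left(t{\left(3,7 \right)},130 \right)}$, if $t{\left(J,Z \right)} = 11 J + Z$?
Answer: $42551$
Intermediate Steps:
$t{\left(J,Z \right)} = Z + 11 J$
$z{\left(b,U \right)} = -23 + U$ ($z{\left(b,U \right)} = \left(U - 24\right) + 1 = \left(-24 + U\right) + 1 = -23 + U$)
$42444 + z{\left(t{\left(3,7 \right)},130 \right)} = 42444 + \left(-23 + 130\right) = 42444 + 107 = 42551$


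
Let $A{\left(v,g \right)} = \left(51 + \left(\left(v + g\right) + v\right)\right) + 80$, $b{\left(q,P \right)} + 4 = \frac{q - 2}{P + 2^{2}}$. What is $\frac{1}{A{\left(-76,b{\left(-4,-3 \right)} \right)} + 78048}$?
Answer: $\frac{1}{78017} \approx 1.2818 \cdot 10^{-5}$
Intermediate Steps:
$b{\left(q,P \right)} = -4 + \frac{-2 + q}{4 + P}$ ($b{\left(q,P \right)} = -4 + \frac{q - 2}{P + 2^{2}} = -4 + \frac{-2 + q}{P + 4} = -4 + \frac{-2 + q}{4 + P}$)
$A{\left(v,g \right)} = 131 + g + 2 v$ ($A{\left(v,g \right)} = \left(51 + \left(\left(g + v\right) + v\right)\right) + 80 = \left(51 + \left(g + 2 v\right)\right) + 80 = \left(51 + g + 2 v\right) + 80 = 131 + g + 2 v$)
$\frac{1}{A{\left(-76,b{\left(-4,-3 \right)} \right)} + 78048} = \frac{1}{\left(131 + \frac{-18 - 4 - -12}{4 - 3} + 2 \left(-76\right)\right) + 78048} = \frac{1}{\left(131 + \frac{-18 - 4 + 12}{1} - 152\right) + 78048} = \frac{1}{\left(131 + 1 \left(-10\right) - 152\right) + 78048} = \frac{1}{\left(131 - 10 - 152\right) + 78048} = \frac{1}{-31 + 78048} = \frac{1}{78017}$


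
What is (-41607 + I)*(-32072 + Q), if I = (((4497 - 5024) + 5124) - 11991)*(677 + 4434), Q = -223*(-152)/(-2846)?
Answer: 1727250812620764/1423 ≈ 1.2138e+12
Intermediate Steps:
Q = -16948/1423 (Q = 33896*(-1/2846) = -16948/1423 ≈ -11.910)
I = -37790734 (I = ((-527 + 5124) - 11991)*5111 = (4597 - 11991)*5111 = -7394*5111 = -37790734)
(-41607 + I)*(-32072 + Q) = (-41607 - 37790734)*(-32072 - 16948/1423) = -37832341*(-45655404/1423) = 1727250812620764/1423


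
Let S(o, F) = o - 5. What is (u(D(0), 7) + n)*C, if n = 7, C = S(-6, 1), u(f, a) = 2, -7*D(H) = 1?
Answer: -99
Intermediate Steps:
S(o, F) = -5 + o
D(H) = -⅐ (D(H) = -⅐*1 = -⅐)
C = -11 (C = -5 - 6 = -11)
(u(D(0), 7) + n)*C = (2 + 7)*(-11) = 9*(-11) = -99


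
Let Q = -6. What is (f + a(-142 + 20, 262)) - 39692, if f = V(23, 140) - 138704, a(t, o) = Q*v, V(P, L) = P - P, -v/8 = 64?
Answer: -175324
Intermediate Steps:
v = -512 (v = -8*64 = -512)
V(P, L) = 0
a(t, o) = 3072 (a(t, o) = -6*(-512) = 3072)
f = -138704 (f = 0 - 138704 = -138704)
(f + a(-142 + 20, 262)) - 39692 = (-138704 + 3072) - 39692 = -135632 - 39692 = -175324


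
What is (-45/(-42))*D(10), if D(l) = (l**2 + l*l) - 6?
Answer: 1455/7 ≈ 207.86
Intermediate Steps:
D(l) = -6 + 2*l**2 (D(l) = (l**2 + l**2) - 6 = 2*l**2 - 6 = -6 + 2*l**2)
(-45/(-42))*D(10) = (-45/(-42))*(-6 + 2*10**2) = (-45*(-1/42))*(-6 + 2*100) = 15*(-6 + 200)/14 = (15/14)*194 = 1455/7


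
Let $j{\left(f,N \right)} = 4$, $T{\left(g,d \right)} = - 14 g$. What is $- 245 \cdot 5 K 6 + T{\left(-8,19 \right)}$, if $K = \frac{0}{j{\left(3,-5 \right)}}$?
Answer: $112$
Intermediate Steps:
$K = 0$ ($K = \frac{0}{4} = 0 \cdot \frac{1}{4} = 0$)
$- 245 \cdot 5 K 6 + T{\left(-8,19 \right)} = - 245 \cdot 5 \cdot 0 \cdot 6 - -112 = - 245 \cdot 0 \cdot 6 + 112 = \left(-245\right) 0 + 112 = 0 + 112 = 112$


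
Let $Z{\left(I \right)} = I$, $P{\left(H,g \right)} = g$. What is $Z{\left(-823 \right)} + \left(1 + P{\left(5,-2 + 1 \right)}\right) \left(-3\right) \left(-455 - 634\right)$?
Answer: $-823$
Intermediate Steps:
$Z{\left(-823 \right)} + \left(1 + P{\left(5,-2 + 1 \right)}\right) \left(-3\right) \left(-455 - 634\right) = -823 + \left(1 + \left(-2 + 1\right)\right) \left(-3\right) \left(-455 - 634\right) = -823 + \left(1 - 1\right) \left(-3\right) \left(-1089\right) = -823 + 0 \left(-3\right) \left(-1089\right) = -823 + 0 \left(-1089\right) = -823 + 0 = -823$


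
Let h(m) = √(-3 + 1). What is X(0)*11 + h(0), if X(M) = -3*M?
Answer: I*√2 ≈ 1.4142*I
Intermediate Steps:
h(m) = I*√2 (h(m) = √(-2) = I*√2)
X(0)*11 + h(0) = -3*0*11 + I*√2 = 0*11 + I*√2 = 0 + I*√2 = I*√2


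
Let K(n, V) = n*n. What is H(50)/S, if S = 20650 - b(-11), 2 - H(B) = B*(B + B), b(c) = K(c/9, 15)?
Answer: -404838/1672529 ≈ -0.24205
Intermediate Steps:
K(n, V) = n²
b(c) = c²/81 (b(c) = (c/9)² = c²/81)
H(B) = 2 - 2*B² (H(B) = 2 - B*(B + B) = 2 - B*2*B = 2 - 2*B²)
S = 1672529/81 (S = 20650 - (-11)²/81 = 20650 - 121/81 = 1672529/81 ≈ 20649.)
H(50)/S = (2 - 2*50²)/(1672529/81) = (2 - 2*2500)*(81/1672529) = (2 - 5000)*(81/1672529) = -4998*81/1672529 = -404838/1672529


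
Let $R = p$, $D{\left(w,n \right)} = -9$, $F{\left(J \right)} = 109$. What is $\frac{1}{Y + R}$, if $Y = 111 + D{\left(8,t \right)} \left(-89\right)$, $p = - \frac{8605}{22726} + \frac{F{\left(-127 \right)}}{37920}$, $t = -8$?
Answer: $\frac{430884960}{392805171287} \approx 0.0010969$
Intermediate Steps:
$p = - \frac{161912233}{430884960}$ ($p = - \frac{8605}{22726} + \frac{109}{37920} = - \frac{161912233}{430884960} \approx -0.37577$)
$R = - \frac{161912233}{430884960} \approx -0.37577$
$Y = 912$ ($Y = 111 - -801 = 111 + 801 = 912$)
$\frac{1}{Y + R} = \frac{1}{912 - \frac{161912233}{430884960}} = \frac{1}{\frac{392805171287}{430884960}} = \frac{430884960}{392805171287}$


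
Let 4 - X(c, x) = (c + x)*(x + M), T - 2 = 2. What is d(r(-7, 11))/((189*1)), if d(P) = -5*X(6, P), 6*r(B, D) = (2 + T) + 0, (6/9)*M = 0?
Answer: 5/63 ≈ 0.079365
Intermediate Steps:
T = 4 (T = 2 + 2 = 4)
M = 0 (M = (3/2)*0 = 0)
X(c, x) = 4 - x*(c + x) (X(c, x) = 4 - (c + x)*(x + 0) = 4 - (c + x)*x = 4 - x*(c + x))
r(B, D) = 1 (r(B, D) = ((2 + 4) + 0)/6 = (6 + 0)/6 = (1/6)*6 = 1)
d(P) = -20 + 5*P**2 + 30*P (d(P) = -5*(4 - P**2 - 1*6*P) = -5*(4 - P**2 - 6*P) = -20 + 5*P**2 + 30*P)
d(r(-7, 11))/((189*1)) = (-20 + 5*1**2 + 30*1)/((189*1)) = (-20 + 5*1 + 30)/189 = (-20 + 5 + 30)*(1/189) = 15*(1/189) = 5/63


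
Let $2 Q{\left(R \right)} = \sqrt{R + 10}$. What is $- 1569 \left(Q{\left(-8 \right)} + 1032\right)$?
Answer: $-1619208 - \frac{1569 \sqrt{2}}{2} \approx -1.6203 \cdot 10^{6}$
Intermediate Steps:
$Q{\left(R \right)} = \frac{\sqrt{10 + R}}{2}$ ($Q{\left(R \right)} = \frac{\sqrt{R + 10}}{2} = \frac{\sqrt{10 + R}}{2}$)
$- 1569 \left(Q{\left(-8 \right)} + 1032\right) = - 1569 \left(\frac{\sqrt{10 - 8}}{2} + 1032\right) = - 1569 \left(\frac{\sqrt{2}}{2} + 1032\right) = - 1569 \left(1032 + \frac{\sqrt{2}}{2}\right) = -1619208 - \frac{1569 \sqrt{2}}{2}$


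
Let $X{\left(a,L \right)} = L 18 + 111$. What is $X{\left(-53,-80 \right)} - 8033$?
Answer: $-9362$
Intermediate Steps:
$X{\left(a,L \right)} = 111 + 18 L$ ($X{\left(a,L \right)} = 18 L + 111 = 111 + 18 L$)
$X{\left(-53,-80 \right)} - 8033 = \left(111 + 18 \left(-80\right)\right) - 8033 = \left(111 - 1440\right) - 8033 = -1329 - 8033 = -9362$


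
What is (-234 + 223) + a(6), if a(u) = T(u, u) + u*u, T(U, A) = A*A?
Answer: 61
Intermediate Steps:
T(U, A) = A**2
a(u) = 2*u**2 (a(u) = u**2 + u*u = u**2 + u**2 = 2*u**2)
(-234 + 223) + a(6) = (-234 + 223) + 2*6**2 = -11 + 2*36 = -11 + 72 = 61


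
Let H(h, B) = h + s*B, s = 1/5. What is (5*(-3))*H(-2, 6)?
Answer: 12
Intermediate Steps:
s = 1/5 ≈ 0.20000
H(h, B) = h + B/5
(5*(-3))*H(-2, 6) = (5*(-3))*(-2 + (1/5)*6) = -15*(-2 + 6/5) = -15*(-4/5) = 12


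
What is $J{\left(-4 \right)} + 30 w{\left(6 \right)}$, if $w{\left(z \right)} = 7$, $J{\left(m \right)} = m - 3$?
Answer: $203$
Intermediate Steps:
$J{\left(m \right)} = -3 + m$
$J{\left(-4 \right)} + 30 w{\left(6 \right)} = \left(-3 - 4\right) + 30 \cdot 7 = -7 + 210 = 203$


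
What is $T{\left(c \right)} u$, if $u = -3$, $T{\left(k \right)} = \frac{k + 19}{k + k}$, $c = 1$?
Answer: $-30$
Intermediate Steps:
$T{\left(k \right)} = \frac{19 + k}{2 k}$
$T{\left(c \right)} u = \frac{19 + 1}{2 \cdot 1} \left(-3\right) = \frac{1}{2} \cdot 1 \cdot 20 \left(-3\right) = 10 \left(-3\right) = -30$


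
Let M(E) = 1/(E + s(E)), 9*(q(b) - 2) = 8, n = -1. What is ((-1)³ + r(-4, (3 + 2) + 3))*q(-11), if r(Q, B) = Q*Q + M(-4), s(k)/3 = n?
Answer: 2704/63 ≈ 42.921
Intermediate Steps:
s(k) = -3 (s(k) = 3*(-1) = -3)
q(b) = 26/9 (q(b) = 2 + (⅑)*8 = 2 + 8/9 = 26/9)
M(E) = 1/(-3 + E) (M(E) = 1/(E - 3) = 1/(-3 + E))
r(Q, B) = -⅐ + Q² (r(Q, B) = Q*Q + 1/(-3 - 4) = Q² + 1/(-7) = Q² - ⅐ = -⅐ + Q²)
((-1)³ + r(-4, (3 + 2) + 3))*q(-11) = ((-1)³ + (-⅐ + (-4)²))*(26/9) = (-1 + (-⅐ + 16))*(26/9) = (-1 + 111/7)*(26/9) = (104/7)*(26/9) = 2704/63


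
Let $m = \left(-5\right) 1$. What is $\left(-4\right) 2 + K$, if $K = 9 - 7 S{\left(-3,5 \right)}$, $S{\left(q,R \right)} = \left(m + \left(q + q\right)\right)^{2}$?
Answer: $-846$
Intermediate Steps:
$m = -5$
$S{\left(q,R \right)} = \left(-5 + 2 q\right)^{2}$ ($S{\left(q,R \right)} = \left(-5 + \left(q + q\right)\right)^{2} = \left(-5 + 2 q\right)^{2}$)
$K = -838$ ($K = 9 - 7 \left(-5 + 2 \left(-3\right)\right)^{2} = 9 - 7 \left(-5 - 6\right)^{2} = 9 - 7 \left(-11\right)^{2} = 9 - 847 = -838$)
$\left(-4\right) 2 + K = \left(-4\right) 2 - 838 = -8 - 838 = -846$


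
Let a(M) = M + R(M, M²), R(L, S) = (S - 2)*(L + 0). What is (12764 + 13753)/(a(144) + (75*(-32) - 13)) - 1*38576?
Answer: -115088653435/2983427 ≈ -38576.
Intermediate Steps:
R(L, S) = L*(-2 + S) (R(L, S) = (-2 + S)*L = L*(-2 + S))
a(M) = M + M*(-2 + M²)
(12764 + 13753)/(a(144) + (75*(-32) - 13)) - 1*38576 = (12764 + 13753)/((144³ - 1*144) + (75*(-32) - 13)) - 1*38576 = 26517/((2985984 - 144) + (-2400 - 13)) - 38576 = 26517/(2985840 - 2413) - 38576 = 26517/2983427 - 38576 = -115088653435/2983427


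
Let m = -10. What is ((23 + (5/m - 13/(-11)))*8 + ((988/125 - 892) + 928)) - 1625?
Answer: -1913507/1375 ≈ -1391.6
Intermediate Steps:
((23 + (5/m - 13/(-11)))*8 + ((988/125 - 892) + 928)) - 1625 = ((23 + (5/(-10) - 13/(-11)))*8 + ((988/125 - 892) + 928)) - 1625 = ((23 + (5*(-⅒) - 13*(-1/11)))*8 + ((988*(1/125) - 892) + 928)) - 1625 = ((23 + (-½ + 13/11))*8 + ((988/125 - 892) + 928)) - 1625 = ((23 + 15/22)*8 + (-110512/125 + 928)) - 1625 = ((521/22)*8 + 5488/125) - 1625 = (2084/11 + 5488/125) - 1625 = 320868/1375 - 1625 = -1913507/1375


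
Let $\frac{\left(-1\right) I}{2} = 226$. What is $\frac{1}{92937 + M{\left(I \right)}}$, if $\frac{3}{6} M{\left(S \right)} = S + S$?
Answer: $\frac{1}{91129} \approx 1.0973 \cdot 10^{-5}$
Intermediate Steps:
$I = -452$ ($I = \left(-2\right) 226 = -452$)
$M{\left(S \right)} = 4 S$ ($M{\left(S \right)} = 2 \left(S + S\right) = 2 \cdot 2 S = 4 S$)
$\frac{1}{92937 + M{\left(I \right)}} = \frac{1}{92937 + 4 \left(-452\right)} = \frac{1}{92937 - 1808} = \frac{1}{91129}$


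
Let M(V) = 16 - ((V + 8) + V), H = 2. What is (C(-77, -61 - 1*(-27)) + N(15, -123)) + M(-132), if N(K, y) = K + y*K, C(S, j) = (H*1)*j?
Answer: -1626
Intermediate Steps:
M(V) = 8 - 2*V (M(V) = 16 - ((8 + V) + V) = 16 - (8 + 2*V) = 16 + (-8 - 2*V) = 8 - 2*V)
C(S, j) = 2*j (C(S, j) = (2*1)*j = 2*j)
N(K, y) = K + K*y
(C(-77, -61 - 1*(-27)) + N(15, -123)) + M(-132) = (2*(-61 - 1*(-27)) + 15*(1 - 123)) + (8 - 2*(-132)) = (2*(-61 + 27) + 15*(-122)) + (8 + 264) = (2*(-34) - 1830) + 272 = (-68 - 1830) + 272 = -1898 + 272 = -1626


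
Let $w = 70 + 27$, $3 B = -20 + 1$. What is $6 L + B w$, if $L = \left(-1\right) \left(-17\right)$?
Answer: $- \frac{1537}{3} \approx -512.33$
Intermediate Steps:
$L = 17$
$B = - \frac{19}{3}$ ($B = \frac{-20 + 1}{3} = \frac{1}{3} \left(-19\right) = - \frac{19}{3} \approx -6.3333$)
$w = 97$
$6 L + B w = 6 \cdot 17 - \frac{1843}{3} = 102 - \frac{1843}{3} = - \frac{1537}{3}$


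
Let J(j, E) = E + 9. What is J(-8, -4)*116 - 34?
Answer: 546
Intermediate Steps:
J(j, E) = 9 + E
J(-8, -4)*116 - 34 = (9 - 4)*116 - 34 = 5*116 - 34 = 580 - 34 = 546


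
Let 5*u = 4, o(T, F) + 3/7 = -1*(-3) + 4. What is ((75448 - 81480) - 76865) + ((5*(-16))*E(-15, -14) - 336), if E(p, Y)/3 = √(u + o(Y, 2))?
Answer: -83233 - 48*√9030/7 ≈ -83885.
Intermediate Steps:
o(T, F) = 46/7 (o(T, F) = -3/7 + (-1*(-3) + 4) = -3/7 + (3 + 4) = -3/7 + 7 = 46/7)
u = ⅘ (u = (⅕)*4 = ⅘ ≈ 0.80000)
E(p, Y) = 3*√9030/35 (E(p, Y) = 3*√(⅘ + 46/7) = 3*√(258/35) = 3*(√9030/35) = 3*√9030/35)
((75448 - 81480) - 76865) + ((5*(-16))*E(-15, -14) - 336) = ((75448 - 81480) - 76865) + ((5*(-16))*(3*√9030/35) - 336) = (-6032 - 76865) + (-48*√9030/7 - 336) = -82897 + (-48*√9030/7 - 336) = -82897 + (-336 - 48*√9030/7) = -83233 - 48*√9030/7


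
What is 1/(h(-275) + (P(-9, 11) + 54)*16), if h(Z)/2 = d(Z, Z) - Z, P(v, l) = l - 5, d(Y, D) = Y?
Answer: 1/960 ≈ 0.0010417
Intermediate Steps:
P(v, l) = -5 + l
h(Z) = 0 (h(Z) = 2*(Z - Z) = 2*0 = 0)
1/(h(-275) + (P(-9, 11) + 54)*16) = 1/(0 + ((-5 + 11) + 54)*16) = 1/(0 + (6 + 54)*16) = 1/(0 + 60*16) = 1/(0 + 960) = 1/960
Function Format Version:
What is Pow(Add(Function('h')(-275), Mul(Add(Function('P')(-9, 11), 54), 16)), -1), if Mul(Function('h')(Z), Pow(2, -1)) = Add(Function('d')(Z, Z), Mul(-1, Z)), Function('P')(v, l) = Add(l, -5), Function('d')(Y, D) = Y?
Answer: Rational(1, 960) ≈ 0.0010417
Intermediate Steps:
Function('P')(v, l) = Add(-5, l)
Function('h')(Z) = 0 (Function('h')(Z) = Mul(2, Add(Z, Mul(-1, Z))) = Mul(2, 0) = 0)
Pow(Add(Function('h')(-275), Mul(Add(Function('P')(-9, 11), 54), 16)), -1) = Pow(Add(0, Mul(Add(Add(-5, 11), 54), 16)), -1) = Pow(Add(0, Mul(Add(6, 54), 16)), -1) = Pow(Add(0, Mul(60, 16)), -1) = Pow(Add(0, 960), -1) = Pow(960, -1) = Rational(1, 960)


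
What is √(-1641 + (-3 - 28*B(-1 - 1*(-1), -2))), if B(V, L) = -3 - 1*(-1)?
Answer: 2*I*√397 ≈ 39.85*I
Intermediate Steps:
B(V, L) = -2 (B(V, L) = -3 + 1 = -2)
√(-1641 + (-3 - 28*B(-1 - 1*(-1), -2))) = √(-1641 + (-3 - 28*(-2))) = √(-1641 + (-3 + 56)) = √(-1641 + 53) = √(-1588) = 2*I*√397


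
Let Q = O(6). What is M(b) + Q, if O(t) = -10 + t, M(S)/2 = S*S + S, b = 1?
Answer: 0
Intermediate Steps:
M(S) = 2*S + 2*S² (M(S) = 2*(S*S + S) = 2*(S² + S) = 2*(S + S²) = 2*S + 2*S²)
Q = -4 (Q = -10 + 6 = -4)
M(b) + Q = 2*1*(1 + 1) - 4 = 2*1*2 - 4 = 4 - 4 = 0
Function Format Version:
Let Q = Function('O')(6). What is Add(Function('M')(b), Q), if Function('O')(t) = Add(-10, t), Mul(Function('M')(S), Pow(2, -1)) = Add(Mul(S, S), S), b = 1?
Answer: 0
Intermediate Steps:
Function('M')(S) = Add(Mul(2, S), Mul(2, Pow(S, 2))) (Function('M')(S) = Mul(2, Add(Mul(S, S), S)) = Mul(2, Add(Pow(S, 2), S)) = Mul(2, Add(S, Pow(S, 2))) = Add(Mul(2, S), Mul(2, Pow(S, 2))))
Q = -4 (Q = Add(-10, 6) = -4)
Add(Function('M')(b), Q) = Add(Mul(2, 1, Add(1, 1)), -4) = Add(Mul(2, 1, 2), -4) = Add(4, -4) = 0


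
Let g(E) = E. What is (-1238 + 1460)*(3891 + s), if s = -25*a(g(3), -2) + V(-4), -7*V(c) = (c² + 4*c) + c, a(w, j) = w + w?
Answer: 5814402/7 ≈ 8.3063e+5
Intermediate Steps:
a(w, j) = 2*w
V(c) = -5*c/7 - c²/7 (V(c) = -((c² + 4*c) + c)/7 = -(c² + 5*c)/7 = -5*c/7 - c²/7)
s = -1046/7 (s = -50*3 - ⅐*(-4)*(5 - 4) = -25*6 - ⅐*(-4)*1 = -150 + 4/7 = -1046/7 ≈ -149.43)
(-1238 + 1460)*(3891 + s) = (-1238 + 1460)*(3891 - 1046/7) = 222*(26191/7) = 5814402/7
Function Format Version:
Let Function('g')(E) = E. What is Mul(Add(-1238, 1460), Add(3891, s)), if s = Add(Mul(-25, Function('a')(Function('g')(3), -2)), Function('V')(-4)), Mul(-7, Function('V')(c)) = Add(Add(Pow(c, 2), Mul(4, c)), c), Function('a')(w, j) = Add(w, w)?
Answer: Rational(5814402, 7) ≈ 8.3063e+5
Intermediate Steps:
Function('a')(w, j) = Mul(2, w)
Function('V')(c) = Add(Mul(Rational(-5, 7), c), Mul(Rational(-1, 7), Pow(c, 2))) (Function('V')(c) = Mul(Rational(-1, 7), Add(Add(Pow(c, 2), Mul(4, c)), c)) = Mul(Rational(-1, 7), Add(Pow(c, 2), Mul(5, c))) = Add(Mul(Rational(-5, 7), c), Mul(Rational(-1, 7), Pow(c, 2))))
s = Rational(-1046, 7) (s = Add(Mul(-25, Mul(2, 3)), Mul(Rational(-1, 7), -4, Add(5, -4))) = Add(Mul(-25, 6), Mul(Rational(-1, 7), -4, 1)) = Add(-150, Rational(4, 7)) = Rational(-1046, 7) ≈ -149.43)
Mul(Add(-1238, 1460), Add(3891, s)) = Mul(Add(-1238, 1460), Add(3891, Rational(-1046, 7))) = Mul(222, Rational(26191, 7)) = Rational(5814402, 7)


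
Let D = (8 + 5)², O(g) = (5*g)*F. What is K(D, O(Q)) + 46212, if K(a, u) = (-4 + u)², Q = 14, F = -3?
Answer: 92008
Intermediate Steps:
O(g) = -15*g (O(g) = (5*g)*(-3) = -15*g)
D = 169 (D = 13² = 169)
K(D, O(Q)) + 46212 = (-4 - 15*14)² + 46212 = (-4 - 210)² + 46212 = (-214)² + 46212 = 45796 + 46212 = 92008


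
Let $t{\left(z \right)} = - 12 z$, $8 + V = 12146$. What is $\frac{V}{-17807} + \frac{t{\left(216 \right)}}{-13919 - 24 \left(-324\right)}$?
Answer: $- \frac{28407990}{109388401} \approx -0.2597$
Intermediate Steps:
$V = 12138$ ($V = -8 + 12146 = 12138$)
$\frac{V}{-17807} + \frac{t{\left(216 \right)}}{-13919 - 24 \left(-324\right)} = \frac{12138}{-17807} + \frac{\left(-12\right) 216}{-13919 - 24 \left(-324\right)} = 12138 \left(- \frac{1}{17807}\right) - \frac{2592}{-13919 - -7776} = - \frac{12138}{17807} - \frac{2592}{-13919 + 7776} = - \frac{12138}{17807} - \frac{2592}{-6143} = - \frac{12138}{17807} - - \frac{2592}{6143} = - \frac{12138}{17807} + \frac{2592}{6143} = - \frac{28407990}{109388401}$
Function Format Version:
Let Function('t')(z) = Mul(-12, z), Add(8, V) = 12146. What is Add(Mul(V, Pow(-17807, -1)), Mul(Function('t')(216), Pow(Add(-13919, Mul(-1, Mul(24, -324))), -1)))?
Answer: Rational(-28407990, 109388401) ≈ -0.25970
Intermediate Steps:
V = 12138 (V = Add(-8, 12146) = 12138)
Add(Mul(V, Pow(-17807, -1)), Mul(Function('t')(216), Pow(Add(-13919, Mul(-1, Mul(24, -324))), -1))) = Add(Mul(12138, Pow(-17807, -1)), Mul(Mul(-12, 216), Pow(Add(-13919, Mul(-1, Mul(24, -324))), -1))) = Add(Mul(12138, Rational(-1, 17807)), Mul(-2592, Pow(Add(-13919, Mul(-1, -7776)), -1))) = Add(Rational(-12138, 17807), Mul(-2592, Pow(Add(-13919, 7776), -1))) = Add(Rational(-12138, 17807), Mul(-2592, Pow(-6143, -1))) = Add(Rational(-12138, 17807), Mul(-2592, Rational(-1, 6143))) = Add(Rational(-12138, 17807), Rational(2592, 6143)) = Rational(-28407990, 109388401)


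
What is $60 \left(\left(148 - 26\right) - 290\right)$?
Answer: $-10080$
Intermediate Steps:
$60 \left(\left(148 - 26\right) - 290\right) = 60 \left(122 - 290\right) = 60 \left(-168\right) = -10080$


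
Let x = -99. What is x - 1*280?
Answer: -379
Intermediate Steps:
x - 1*280 = -99 - 1*280 = -99 - 280 = -379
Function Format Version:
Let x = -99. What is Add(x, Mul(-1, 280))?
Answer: -379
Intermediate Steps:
Add(x, Mul(-1, 280)) = Add(-99, Mul(-1, 280)) = Add(-99, -280) = -379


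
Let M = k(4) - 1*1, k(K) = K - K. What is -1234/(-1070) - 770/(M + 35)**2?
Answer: 150651/309230 ≈ 0.48718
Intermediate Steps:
k(K) = 0
M = -1 (M = 0 - 1*1 = 0 - 1 = -1)
-1234/(-1070) - 770/(M + 35)**2 = -1234/(-1070) - 770/(-1 + 35)**2 = -1234*(-1/1070) - 770/(34**2) = 617/535 - 770/1156 = 617/535 - 770*1/1156 = 617/535 - 385/578 = 150651/309230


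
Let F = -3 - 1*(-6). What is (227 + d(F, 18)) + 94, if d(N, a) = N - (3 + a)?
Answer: 303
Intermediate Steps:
F = 3 (F = -3 + 6 = 3)
d(N, a) = -3 + N - a (d(N, a) = N + (-3 - a) = -3 + N - a)
(227 + d(F, 18)) + 94 = (227 + (-3 + 3 - 1*18)) + 94 = (227 + (-3 + 3 - 18)) + 94 = (227 - 18) + 94 = 209 + 94 = 303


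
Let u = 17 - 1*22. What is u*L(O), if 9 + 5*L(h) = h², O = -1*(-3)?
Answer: 0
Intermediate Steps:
O = 3
L(h) = -9/5 + h²/5
u = -5 (u = 17 - 22 = -5)
u*L(O) = -5*(-9/5 + (⅕)*3²) = -5*(-9/5 + (⅕)*9) = -5*(-9/5 + 9/5) = -5*0 = 0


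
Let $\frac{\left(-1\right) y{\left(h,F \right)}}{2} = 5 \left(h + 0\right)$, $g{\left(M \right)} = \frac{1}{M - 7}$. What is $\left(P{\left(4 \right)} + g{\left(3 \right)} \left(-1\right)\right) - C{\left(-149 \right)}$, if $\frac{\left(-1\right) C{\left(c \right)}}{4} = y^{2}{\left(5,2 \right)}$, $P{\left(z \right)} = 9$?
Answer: $\frac{40037}{4} \approx 10009.0$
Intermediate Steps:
$g{\left(M \right)} = \frac{1}{-7 + M}$
$y{\left(h,F \right)} = - 10 h$ ($y{\left(h,F \right)} = - 2 \cdot 5 \left(h + 0\right) = - 2 \cdot 5 h = - 10 h$)
$C{\left(c \right)} = -10000$ ($C{\left(c \right)} = - 4 \left(\left(-10\right) 5\right)^{2} = - 4 \left(-50\right)^{2} = \left(-4\right) 2500 = -10000$)
$\left(P{\left(4 \right)} + g{\left(3 \right)} \left(-1\right)\right) - C{\left(-149 \right)} = \left(9 + \frac{1}{-7 + 3} \left(-1\right)\right) - -10000 = \left(9 + \frac{1}{-4} \left(-1\right)\right) + 10000 = \left(9 - - \frac{1}{4}\right) + 10000 = \left(9 + \frac{1}{4}\right) + 10000 = \frac{37}{4} + 10000 = \frac{40037}{4}$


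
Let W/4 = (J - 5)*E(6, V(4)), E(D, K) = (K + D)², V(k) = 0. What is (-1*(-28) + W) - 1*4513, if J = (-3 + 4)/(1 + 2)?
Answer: -5157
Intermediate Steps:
E(D, K) = (D + K)²
J = ⅓ (J = 1/3 = 1*(⅓) = ⅓ ≈ 0.33333)
W = -672 (W = 4*((⅓ - 5)*(6 + 0)²) = 4*(-14/3*6²) = 4*(-14/3*36) = 4*(-168) = -672)
(-1*(-28) + W) - 1*4513 = (-1*(-28) - 672) - 1*4513 = (28 - 672) - 4513 = -644 - 4513 = -5157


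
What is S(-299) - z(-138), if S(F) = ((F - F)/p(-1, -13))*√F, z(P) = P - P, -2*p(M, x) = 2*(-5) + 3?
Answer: 0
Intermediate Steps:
p(M, x) = 7/2 (p(M, x) = -(2*(-5) + 3)/2 = -(-10 + 3)/2 = -½*(-7) = 7/2)
z(P) = 0
S(F) = 0 (S(F) = ((F - F)/(7/2))*√F = (0*(2/7))*√F = 0*√F = 0)
S(-299) - z(-138) = 0 - 1*0 = 0 + 0 = 0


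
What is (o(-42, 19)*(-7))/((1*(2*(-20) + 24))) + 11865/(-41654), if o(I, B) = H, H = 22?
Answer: 1556219/166616 ≈ 9.3401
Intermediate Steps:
o(I, B) = 22
(o(-42, 19)*(-7))/((1*(2*(-20) + 24))) + 11865/(-41654) = (22*(-7))/((1*(2*(-20) + 24))) + 11865/(-41654) = -154/(-40 + 24) + 11865*(-1/41654) = -154/(1*(-16)) - 11865/41654 = -154/(-16) - 11865/41654 = -154*(-1/16) - 11865/41654 = 77/8 - 11865/41654 = 1556219/166616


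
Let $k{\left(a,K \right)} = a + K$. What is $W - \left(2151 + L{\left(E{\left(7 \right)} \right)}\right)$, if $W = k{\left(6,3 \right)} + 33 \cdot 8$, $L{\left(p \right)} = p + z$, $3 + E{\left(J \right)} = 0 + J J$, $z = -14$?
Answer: $-1910$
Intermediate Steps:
$E{\left(J \right)} = -3 + J^{2}$ ($E{\left(J \right)} = -3 + \left(0 + J J\right) = -3 + \left(0 + J^{2}\right) = -3 + J^{2}$)
$k{\left(a,K \right)} = K + a$
$L{\left(p \right)} = -14 + p$ ($L{\left(p \right)} = p - 14 = -14 + p$)
$W = 273$ ($W = \left(3 + 6\right) + 33 \cdot 8 = 9 + 264 = 273$)
$W - \left(2151 + L{\left(E{\left(7 \right)} \right)}\right) = 273 - \left(2151 - \left(17 - 49\right)\right) = 273 - \left(2151 + \left(-14 + \left(-3 + 49\right)\right)\right) = 273 - \left(2151 + \left(-14 + 46\right)\right) = 273 - \left(2151 + 32\right) = 273 - 2183 = -1910$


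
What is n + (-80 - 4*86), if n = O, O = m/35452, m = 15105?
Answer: -15016543/35452 ≈ -423.57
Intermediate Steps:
O = 15105/35452 ≈ 0.42607
n = 15105/35452 ≈ 0.42607
n + (-80 - 4*86) = 15105/35452 + (-80 - 4*86) = 15105/35452 + (-80 - 344) = 15105/35452 - 424 = -15016543/35452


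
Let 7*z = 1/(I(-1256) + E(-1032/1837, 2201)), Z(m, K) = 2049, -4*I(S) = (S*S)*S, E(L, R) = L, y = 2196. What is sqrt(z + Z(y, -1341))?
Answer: 5*sqrt(831331437083854971888944138)/3184829057956 ≈ 45.266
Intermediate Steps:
I(S) = -S**3/4 (I(S) = -S*S*S/4 = -S**2*S/4 = -S**3/4)
z = 1837/6369658115912 (z = 1/(7*(-1/4*(-1256)**3 - 1032/1837)) = 1/(7*(-1/4*(-1981385216) - 1032*1/1837)) = 1/(7*(495346304 - 1032/1837)) = 1/(7*(909951159416/1837)) = (1/7)*(1837/909951159416) = 1837/6369658115912 ≈ 2.8840e-10)
sqrt(z + Z(y, -1341)) = sqrt(1837/6369658115912 + 2049) = sqrt(13051429479505525/6369658115912) = 5*sqrt(831331437083854971888944138)/3184829057956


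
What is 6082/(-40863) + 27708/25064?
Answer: 244948189/256047558 ≈ 0.95665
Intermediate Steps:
6082/(-40863) + 27708/25064 = 6082*(-1/40863) + 27708*(1/25064) = -6082/40863 + 6927/6266 = 244948189/256047558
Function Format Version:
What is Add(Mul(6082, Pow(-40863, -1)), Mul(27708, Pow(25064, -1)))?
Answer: Rational(244948189, 256047558) ≈ 0.95665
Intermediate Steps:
Add(Mul(6082, Pow(-40863, -1)), Mul(27708, Pow(25064, -1))) = Add(Mul(6082, Rational(-1, 40863)), Mul(27708, Rational(1, 25064))) = Add(Rational(-6082, 40863), Rational(6927, 6266)) = Rational(244948189, 256047558)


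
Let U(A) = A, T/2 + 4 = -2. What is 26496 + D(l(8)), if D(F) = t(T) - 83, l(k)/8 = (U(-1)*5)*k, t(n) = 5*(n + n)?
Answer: 26293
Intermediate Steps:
T = -12 (T = -8 + 2*(-2) = -8 - 4 = -12)
t(n) = 10*n (t(n) = 5*(2*n) = 10*n)
l(k) = -40*k (l(k) = 8*((-1*5)*k) = 8*(-5*k) = -40*k)
D(F) = -203 (D(F) = 10*(-12) - 83 = -120 - 83 = -203)
26496 + D(l(8)) = 26496 - 203 = 26293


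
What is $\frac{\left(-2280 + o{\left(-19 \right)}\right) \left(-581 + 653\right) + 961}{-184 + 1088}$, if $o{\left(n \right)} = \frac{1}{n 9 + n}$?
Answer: $- \frac{15503941}{85880} \approx -180.53$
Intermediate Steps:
$o{\left(n \right)} = \frac{1}{10 n}$ ($o{\left(n \right)} = \frac{1}{9 n + n} = \frac{1}{10 n}$)
$\frac{\left(-2280 + o{\left(-19 \right)}\right) \left(-581 + 653\right) + 961}{-184 + 1088} = \frac{\left(-2280 + \frac{1}{10 \left(-19\right)}\right) \left(-581 + 653\right) + 961}{-184 + 1088} = \frac{\left(-2280 + \frac{1}{10} \left(- \frac{1}{19}\right)\right) 72 + 961}{904} = \left(\left(-2280 - \frac{1}{190}\right) 72 + 961\right) \frac{1}{904} = \left(\left(- \frac{433201}{190}\right) 72 + 961\right) \frac{1}{904} = \left(- \frac{15595236}{95} + 961\right) \frac{1}{904} = \left(- \frac{15503941}{95}\right) \frac{1}{904} = - \frac{15503941}{85880}$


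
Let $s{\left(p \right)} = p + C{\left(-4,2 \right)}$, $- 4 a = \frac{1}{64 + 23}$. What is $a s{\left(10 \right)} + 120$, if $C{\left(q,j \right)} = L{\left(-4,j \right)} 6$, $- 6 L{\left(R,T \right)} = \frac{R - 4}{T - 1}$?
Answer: $\frac{6957}{58} \approx 119.95$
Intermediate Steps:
$L{\left(R,T \right)} = - \frac{-4 + R}{6 \left(-1 + T\right)}$ ($L{\left(R,T \right)} = - \frac{\left(R - 4\right) \frac{1}{T - 1}}{6} = - \frac{\left(-4 + R\right) \frac{1}{-1 + T}}{6} = - \frac{\frac{1}{-1 + T} \left(-4 + R\right)}{6} = - \frac{-4 + R}{6 \left(-1 + T\right)}$)
$C{\left(q,j \right)} = \frac{8}{-1 + j}$ ($C{\left(q,j \right)} = \frac{4 - -4}{6 \left(-1 + j\right)} 6 = \frac{4 + 4}{6 \left(-1 + j\right)} 6 = \frac{1}{6} \frac{1}{-1 + j} 8 \cdot 6 = \frac{4}{3 \left(-1 + j\right)} 6 = \frac{8}{-1 + j}$)
$a = - \frac{1}{348}$ ($a = - \frac{1}{4 \left(64 + 23\right)} = - \frac{1}{4 \cdot 87} = \left(- \frac{1}{4}\right) \frac{1}{87} = - \frac{1}{348} \approx -0.0028736$)
$s{\left(p \right)} = 8 + p$ ($s{\left(p \right)} = p + \frac{8}{-1 + 2} = p + \frac{8}{1} = p + 8 \cdot 1 = p + 8 = 8 + p$)
$a s{\left(10 \right)} + 120 = - \frac{8 + 10}{348} + 120 = \left(- \frac{1}{348}\right) 18 + 120 = - \frac{3}{58} + 120 = \frac{6957}{58}$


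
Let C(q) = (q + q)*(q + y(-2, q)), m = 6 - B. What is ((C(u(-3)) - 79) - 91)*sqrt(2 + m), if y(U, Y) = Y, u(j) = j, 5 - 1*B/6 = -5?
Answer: -268*I*sqrt(13) ≈ -966.29*I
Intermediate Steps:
B = 60 (B = 30 - 6*(-5) = 30 + 30 = 60)
m = -54 (m = 6 - 1*60 = 6 - 60 = -54)
C(q) = 4*q**2 (C(q) = (q + q)*(q + q) = (2*q)*(2*q) = 4*q**2)
((C(u(-3)) - 79) - 91)*sqrt(2 + m) = ((4*(-3)**2 - 79) - 91)*sqrt(2 - 54) = ((4*9 - 79) - 91)*sqrt(-52) = ((36 - 79) - 91)*(2*I*sqrt(13)) = (-43 - 91)*(2*I*sqrt(13)) = -268*I*sqrt(13)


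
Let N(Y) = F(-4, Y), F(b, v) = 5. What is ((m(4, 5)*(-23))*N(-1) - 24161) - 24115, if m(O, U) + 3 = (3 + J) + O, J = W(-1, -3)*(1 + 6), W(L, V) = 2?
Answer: -50346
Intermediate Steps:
N(Y) = 5
J = 14 (J = 2*(1 + 6) = 2*7 = 14)
m(O, U) = 14 + O (m(O, U) = -3 + ((3 + 14) + O) = -3 + (17 + O) = 14 + O)
((m(4, 5)*(-23))*N(-1) - 24161) - 24115 = (((14 + 4)*(-23))*5 - 24161) - 24115 = ((18*(-23))*5 - 24161) - 24115 = (-414*5 - 24161) - 24115 = (-2070 - 24161) - 24115 = -26231 - 24115 = -50346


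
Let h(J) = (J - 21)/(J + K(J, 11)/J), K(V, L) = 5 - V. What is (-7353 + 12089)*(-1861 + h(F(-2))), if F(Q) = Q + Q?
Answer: -8794752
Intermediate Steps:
F(Q) = 2*Q
h(J) = (-21 + J)/(J + (5 - J)/J) (h(J) = (J - 21)/(J + (5 - J)/J) = (-21 + J)/(J + (5 - J)/J))
(-7353 + 12089)*(-1861 + h(F(-2))) = (-7353 + 12089)*(-1861 + (2*(-2))*(-21 + 2*(-2))/(5 + (2*(-2))² - 2*(-2))) = 4736*(-1861 - 4*(-21 - 4)/(5 + (-4)² - 1*(-4))) = 4736*(-1861 - 4*(-25)/(5 + 16 + 4)) = 4736*(-1861 - 4*(-25)/25) = 4736*(-1861 - 4*1/25*(-25)) = 4736*(-1861 + 4) = 4736*(-1857) = -8794752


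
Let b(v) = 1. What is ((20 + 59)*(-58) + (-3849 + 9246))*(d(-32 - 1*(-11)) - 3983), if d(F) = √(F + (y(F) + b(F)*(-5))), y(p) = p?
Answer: -3246145 + 815*I*√47 ≈ -3.2461e+6 + 5587.4*I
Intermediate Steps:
d(F) = √(-5 + 2*F) (d(F) = √(F + (F + 1*(-5))) = √(F + (F - 5)) = √(F + (-5 + F)) = √(-5 + 2*F))
((20 + 59)*(-58) + (-3849 + 9246))*(d(-32 - 1*(-11)) - 3983) = ((20 + 59)*(-58) + (-3849 + 9246))*(√(-5 + 2*(-32 - 1*(-11))) - 3983) = (79*(-58) + 5397)*(√(-5 + 2*(-32 + 11)) - 3983) = (-4582 + 5397)*(√(-5 + 2*(-21)) - 3983) = 815*(√(-5 - 42) - 3983) = 815*(√(-47) - 3983) = 815*(I*√47 - 3983) = 815*(-3983 + I*√47) = -3246145 + 815*I*√47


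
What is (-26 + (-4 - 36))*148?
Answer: -9768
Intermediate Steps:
(-26 + (-4 - 36))*148 = (-26 - 40)*148 = -66*148 = -9768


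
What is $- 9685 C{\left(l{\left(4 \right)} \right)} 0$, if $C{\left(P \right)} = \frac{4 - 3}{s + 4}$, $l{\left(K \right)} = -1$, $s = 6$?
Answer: $0$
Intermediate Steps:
$C{\left(P \right)} = \frac{1}{10}$ ($C{\left(P \right)} = \frac{4 - 3}{6 + 4} = 1 \cdot \frac{1}{10} = \frac{1}{10}$)
$- 9685 C{\left(l{\left(4 \right)} \right)} 0 = - 9685 \cdot \frac{1}{10} \cdot 0 = \left(-9685\right) 0 = 0$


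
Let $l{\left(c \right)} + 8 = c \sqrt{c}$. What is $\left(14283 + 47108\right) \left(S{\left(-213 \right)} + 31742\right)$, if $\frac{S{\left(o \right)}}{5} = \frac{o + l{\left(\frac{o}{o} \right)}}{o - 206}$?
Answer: $\frac{816561568218}{419} \approx 1.9488 \cdot 10^{9}$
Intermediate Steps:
$l{\left(c \right)} = -8 + c^{\frac{3}{2}}$ ($l{\left(c \right)} = -8 + c \sqrt{c} = -8 + c^{\frac{3}{2}}$)
$S{\left(o \right)} = \frac{5 \left(-7 + o\right)}{-206 + o}$ ($S{\left(o \right)} = 5 \frac{o + \left(-8 + \left(\frac{o}{o}\right)^{\frac{3}{2}}\right)}{o - 206} = 5 \frac{o - \left(8 - 1^{\frac{3}{2}}\right)}{-206 + o} = 5 \frac{o + \left(-8 + 1\right)}{-206 + o} = 5 \frac{o - 7}{-206 + o} = 5 \frac{-7 + o}{-206 + o} = \frac{5 \left(-7 + o\right)}{-206 + o}$)
$\left(14283 + 47108\right) \left(S{\left(-213 \right)} + 31742\right) = \left(14283 + 47108\right) \left(\frac{5 \left(-7 - 213\right)}{-206 - 213} + 31742\right) = 61391 \left(5 \frac{1}{-419} \left(-220\right) + 31742\right) = 61391 \left(5 \left(- \frac{1}{419}\right) \left(-220\right) + 31742\right) = 61391 \left(\frac{1100}{419} + 31742\right) = 61391 \cdot \frac{13300998}{419} = \frac{816561568218}{419}$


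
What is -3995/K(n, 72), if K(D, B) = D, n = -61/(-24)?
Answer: -95880/61 ≈ -1571.8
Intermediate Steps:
n = 61/24 (n = -61*(-1/24) = 61/24 ≈ 2.5417)
-3995/K(n, 72) = -3995/61/24 = -3995*24/61 = -95880/61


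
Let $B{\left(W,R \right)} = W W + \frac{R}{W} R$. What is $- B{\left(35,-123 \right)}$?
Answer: $- \frac{58004}{35} \approx -1657.3$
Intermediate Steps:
$B{\left(W,R \right)} = W^{2} + \frac{R^{2}}{W}$
$- B{\left(35,-123 \right)} = - \frac{\left(-123\right)^{2} + 35^{3}}{35} = - \frac{15129 + 42875}{35} = - \frac{58004}{35}$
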